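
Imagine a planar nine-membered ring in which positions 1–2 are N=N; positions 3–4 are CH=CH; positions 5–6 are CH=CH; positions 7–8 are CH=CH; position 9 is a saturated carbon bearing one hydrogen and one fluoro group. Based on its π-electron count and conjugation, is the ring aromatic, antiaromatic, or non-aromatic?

Non-aromatic

The CH(fluoro) carbon is saturated: that saturated carbon is sp³ and has no p orbital in the ring π system. Conjugation is not continuous around the ring.
Without a continuous loop of overlapping p orbitals the Hückel electron count never comes into play.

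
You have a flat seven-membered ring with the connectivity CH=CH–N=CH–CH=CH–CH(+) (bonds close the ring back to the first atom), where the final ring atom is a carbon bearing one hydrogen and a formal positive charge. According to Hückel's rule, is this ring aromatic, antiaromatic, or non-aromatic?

The p orbitals form a continuous loop: every atom in a ring double bond is sp² and brings one electron to the p orbital; each sp² =N– keeps its lone pair in-plane and puts one electron into the π system; the carbocation has an empty p orbital. The ring is fully conjugated.
Tallying contributions gives 3 × 2 = 6 from the double-bond units + 0 from the CH(+) atom = 6.
6 = 4(1) + 2, which satisfies Hückel's 4n+2 rule.

Aromatic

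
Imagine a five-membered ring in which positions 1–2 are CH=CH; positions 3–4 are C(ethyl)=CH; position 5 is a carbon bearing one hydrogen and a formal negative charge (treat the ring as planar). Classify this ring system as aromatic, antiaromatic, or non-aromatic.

All ring atoms are sp² and supply a p orbital to the ring (every atom in a ring double bond is sp² and brings one electron to the p orbital; the carbanion's lone pair occupies the p orbital); the conjugation is uninterrupted.
π-electron count: 2 × 2 = 4 from the double-bond units + 2 from the CH(-) atom = 6.
With 6 π electrons (n = 1), the Hückel 4n+2 condition holds.

Aromatic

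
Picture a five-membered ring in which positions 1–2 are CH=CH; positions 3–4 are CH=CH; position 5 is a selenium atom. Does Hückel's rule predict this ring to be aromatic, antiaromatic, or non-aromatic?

Aromatic

All ring atoms are sp² and supply a p orbital to the ring (every atom in a ring double bond is sp² and brings one electron to the p orbital; the selenium donates one lone pair from its p orbital); the conjugation is uninterrupted.
π-electron count: 2 × 2 = 4 from the double-bond units + 2 from the Se atom = 6.
6 = 4(1) + 2, which satisfies Hückel's 4n+2 rule.
(This ring is selenophene.)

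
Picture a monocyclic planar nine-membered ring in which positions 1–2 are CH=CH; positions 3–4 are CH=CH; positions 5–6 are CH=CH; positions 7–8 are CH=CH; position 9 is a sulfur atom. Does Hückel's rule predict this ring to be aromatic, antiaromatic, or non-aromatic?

The p orbitals form a continuous loop: the double-bond atoms are sp², each contributing one p electron; the sulfur donates one lone pair from its p orbital. The ring is fully conjugated.
Adding the contributions, 4 × 2 = 8 from the double-bond units + 2 from the S atom = 10.
That gives a 4n+2 count (10, n = 2).

Aromatic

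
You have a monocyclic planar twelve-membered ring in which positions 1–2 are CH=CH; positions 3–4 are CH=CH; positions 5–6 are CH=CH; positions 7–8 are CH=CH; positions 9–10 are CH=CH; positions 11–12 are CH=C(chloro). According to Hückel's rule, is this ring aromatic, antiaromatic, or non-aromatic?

Every ring atom contributes a p orbital perpendicular to the ring (each doubly-bonded ring atom is sp² with one p-orbital electron), so the π system is cyclic and fully conjugated.
Counting π electrons: 6 × 2 = 12 from the 6 double-bond units.
A 4n π count (12, n = 3) in a planar conjugated ring means antiaromatic.

Antiaromatic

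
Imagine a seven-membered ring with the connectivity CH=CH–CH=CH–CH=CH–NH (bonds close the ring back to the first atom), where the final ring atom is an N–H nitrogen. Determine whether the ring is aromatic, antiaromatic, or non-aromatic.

Antiaromatic

Check conjugation: each doubly-bonded ring atom is sp² with one p-orbital electron; the pyrrole-type nitrogen donates its lone pair from the p orbital — every position has a p orbital, so the cyclic π system is continuous.
Tallying contributions gives 3 × 2 = 6 from the double-bond units + 2 from the NH atom = 8.
With 8 = 4·2 π electrons, Hückel's rule classifies the planar ring as antiaromatic.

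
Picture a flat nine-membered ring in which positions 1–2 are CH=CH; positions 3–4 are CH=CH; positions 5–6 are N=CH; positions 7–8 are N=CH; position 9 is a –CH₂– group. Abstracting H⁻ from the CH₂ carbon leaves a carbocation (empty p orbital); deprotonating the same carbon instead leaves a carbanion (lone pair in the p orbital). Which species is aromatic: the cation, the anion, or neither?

In both ions every ring atom is sp² and contributes a p orbital, so both rings are fully conjugated.
Cation: 4 × 2 + 0 = 8 π electrons → 4(2), antiaromatic.
Anion: 4 × 2 + 2 = 10 π electrons → 4(2)+2, aromatic.

The anion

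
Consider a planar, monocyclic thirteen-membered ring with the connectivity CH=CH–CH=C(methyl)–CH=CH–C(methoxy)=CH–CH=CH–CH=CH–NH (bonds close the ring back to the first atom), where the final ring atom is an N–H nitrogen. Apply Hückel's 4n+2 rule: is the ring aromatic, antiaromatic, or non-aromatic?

Aromatic

Check conjugation: every atom in a ring double bond is sp² and brings one electron to the p orbital; the pyrrole-type nitrogen donates its lone pair from the p orbital — every position has a p orbital, so the cyclic π system is continuous.
Counting π electrons: 6 × 2 = 12 from the double-bond units + 2 from the NH atom = 14.
That gives a 4n+2 count (14, n = 3).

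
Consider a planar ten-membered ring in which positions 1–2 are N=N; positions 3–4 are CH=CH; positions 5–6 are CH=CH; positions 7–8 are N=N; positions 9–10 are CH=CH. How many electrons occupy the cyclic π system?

10

The p orbitals form a continuous loop: the double-bond atoms are sp², each contributing one p electron; each sp² =N– keeps its lone pair in-plane and puts one electron into the π system. The ring is fully conjugated.
π-electron count: 5 × 2 = 10 from the 5 double-bond units.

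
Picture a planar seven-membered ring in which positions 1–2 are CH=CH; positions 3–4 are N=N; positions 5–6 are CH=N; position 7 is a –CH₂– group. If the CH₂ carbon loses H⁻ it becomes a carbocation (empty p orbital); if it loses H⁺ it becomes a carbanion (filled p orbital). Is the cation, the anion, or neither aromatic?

The cation

Once that carbon is sp², every ring atom has a p orbital and both ions are fully conjugated.
Cation: 3 × 2 + 0 = 6 π electrons → 4(1)+2, aromatic.
Anion: 3 × 2 + 2 = 8 π electrons → 4(2), antiaromatic.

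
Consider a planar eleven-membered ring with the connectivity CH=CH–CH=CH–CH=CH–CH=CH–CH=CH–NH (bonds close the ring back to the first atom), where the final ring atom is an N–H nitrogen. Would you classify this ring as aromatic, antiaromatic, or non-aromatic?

Check conjugation: each doubly-bonded ring atom is sp² with one p-orbital electron; the pyrrole-type nitrogen donates its lone pair from the p orbital — every position has a p orbital, so the cyclic π system is continuous.
Counting π electrons: 5 × 2 = 10 from the double-bond units + 2 from the NH atom = 12.
12 = 4(3); a planar, fully conjugated 4n system is antiaromatic.

Antiaromatic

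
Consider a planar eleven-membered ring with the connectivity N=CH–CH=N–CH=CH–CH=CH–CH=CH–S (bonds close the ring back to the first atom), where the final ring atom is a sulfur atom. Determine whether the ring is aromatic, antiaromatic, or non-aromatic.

The p orbitals form a continuous loop: the double-bond atoms are sp², each contributing one p electron; the doubly-bonded nitrogens are pyridine-type — their lone pairs lie in the ring plane, leaving one electron in the p orbital; the sulfur donates one lone pair from its p orbital. The ring is fully conjugated.
Counting π electrons: 5 × 2 = 10 from the double-bond units + 2 from the S atom = 12.
A 4n π count (12, n = 3) in a planar conjugated ring means antiaromatic.

Antiaromatic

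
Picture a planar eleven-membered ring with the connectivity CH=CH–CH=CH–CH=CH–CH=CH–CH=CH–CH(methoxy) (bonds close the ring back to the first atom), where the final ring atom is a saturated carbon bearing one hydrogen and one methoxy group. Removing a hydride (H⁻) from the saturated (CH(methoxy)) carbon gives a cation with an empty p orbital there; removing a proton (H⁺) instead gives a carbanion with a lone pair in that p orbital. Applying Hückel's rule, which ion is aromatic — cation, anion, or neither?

The cation

Both ions have a continuous loop of p orbitals — each ring atom is sp².
Cation: 5 × 2 + 0 = 10 π electrons → 4(2)+2, aromatic.
Anion: 5 × 2 + 2 = 12 π electrons → 4(3), antiaromatic.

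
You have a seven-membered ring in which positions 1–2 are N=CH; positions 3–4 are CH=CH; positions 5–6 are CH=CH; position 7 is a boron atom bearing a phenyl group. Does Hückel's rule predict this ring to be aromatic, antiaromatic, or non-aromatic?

All ring atoms are sp² and supply a p orbital to the ring (each doubly-bonded ring atom is sp² with one p-orbital electron; each sp² =N– keeps its lone pair in-plane and puts one electron into the π system; the boron has an empty p orbital); the conjugation is uninterrupted.
Adding the contributions, 3 × 2 = 6 from the double-bond units + 0 from the B(phenyl) atom = 6.
That gives a 4n+2 count (6, n = 1).

Aromatic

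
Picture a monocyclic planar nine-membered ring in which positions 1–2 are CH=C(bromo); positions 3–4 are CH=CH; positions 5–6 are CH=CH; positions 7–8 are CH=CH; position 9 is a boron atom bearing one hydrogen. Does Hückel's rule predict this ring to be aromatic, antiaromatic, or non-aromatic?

All ring atoms are sp² and supply a p orbital to the ring (the double-bond atoms are sp², each contributing one p electron; the boron has an empty p orbital); the conjugation is uninterrupted.
Adding the contributions, 4 × 2 = 8 from the double-bond units + 0 from the BH atom = 8.
8 is a 4n count (n = 2), so the planar conjugated ring is antiaromatic.

Antiaromatic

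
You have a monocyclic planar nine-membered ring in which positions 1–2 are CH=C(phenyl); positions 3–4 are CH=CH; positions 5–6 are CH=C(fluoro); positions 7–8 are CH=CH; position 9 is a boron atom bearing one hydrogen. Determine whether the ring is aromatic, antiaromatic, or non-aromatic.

Antiaromatic

The p orbitals form a continuous loop: the double-bond atoms are sp², each contributing one p electron; the boron has an empty p orbital. The ring is fully conjugated.
Tallying contributions gives 4 × 2 = 8 from the double-bond units + 0 from the BH atom = 8.
8 = 4(2); a planar, fully conjugated 4n system is antiaromatic.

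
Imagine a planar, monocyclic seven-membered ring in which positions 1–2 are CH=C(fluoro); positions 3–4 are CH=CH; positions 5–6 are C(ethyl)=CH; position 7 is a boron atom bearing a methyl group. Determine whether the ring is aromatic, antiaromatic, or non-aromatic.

All ring atoms are sp² and supply a p orbital to the ring (each doubly-bonded ring atom is sp² with one p-orbital electron; the boron has an empty p orbital); the conjugation is uninterrupted.
Adding the contributions, 3 × 2 = 6 from the double-bond units + 0 from the B(methyl) atom = 6.
6 = 4(1) + 2, which satisfies Hückel's 4n+2 rule.

Aromatic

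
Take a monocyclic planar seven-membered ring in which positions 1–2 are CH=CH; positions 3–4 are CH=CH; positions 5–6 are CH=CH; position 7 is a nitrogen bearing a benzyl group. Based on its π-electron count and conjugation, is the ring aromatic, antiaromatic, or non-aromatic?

Every ring atom contributes a p orbital perpendicular to the ring (the double-bond atoms are sp², each contributing one p electron; the pyrrole-type nitrogen donates its lone pair from the p orbital), so the π system is cyclic and fully conjugated.
π-electron count: 3 × 2 = 6 from the double-bond units + 2 from the N(benzyl) atom = 8.
A 4n π count (8, n = 2) in a planar conjugated ring means antiaromatic.

Antiaromatic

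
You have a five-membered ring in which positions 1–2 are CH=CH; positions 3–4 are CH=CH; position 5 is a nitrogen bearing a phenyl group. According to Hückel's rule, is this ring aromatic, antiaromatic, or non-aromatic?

Check conjugation: each doubly-bonded ring atom is sp² with one p-orbital electron; the pyrrole-type nitrogen donates its lone pair from the p orbital — every position has a p orbital, so the cyclic π system is continuous.
Tallying contributions gives 2 × 2 = 4 from the double-bond units + 2 from the N(phenyl) atom = 6.
6 = 4(1) + 2, which satisfies Hückel's 4n+2 rule.

Aromatic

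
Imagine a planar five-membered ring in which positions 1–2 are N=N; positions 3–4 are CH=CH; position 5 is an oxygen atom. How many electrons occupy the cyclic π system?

Every ring atom contributes a p orbital perpendicular to the ring (each doubly-bonded ring atom is sp² with one p-orbital electron; each sp² =N– keeps its lone pair in-plane and puts one electron into the π system; the oxygen donates one lone pair from its p orbital), so the π system is cyclic and fully conjugated.
π-electron count: 2 × 2 = 4 from the double-bond units + 2 from the O atom = 6.

6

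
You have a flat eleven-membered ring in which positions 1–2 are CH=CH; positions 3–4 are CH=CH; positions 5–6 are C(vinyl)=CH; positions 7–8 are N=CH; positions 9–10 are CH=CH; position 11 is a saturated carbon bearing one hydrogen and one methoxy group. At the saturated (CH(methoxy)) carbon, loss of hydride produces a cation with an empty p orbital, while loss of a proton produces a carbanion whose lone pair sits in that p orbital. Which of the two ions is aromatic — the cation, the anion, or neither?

The cation

Once that carbon is sp², every ring atom has a p orbital and both ions are fully conjugated.
Cation: 5 × 2 + 0 = 10 π electrons → 4(2)+2, aromatic.
Anion: 5 × 2 + 2 = 12 π electrons → 4(3), antiaromatic.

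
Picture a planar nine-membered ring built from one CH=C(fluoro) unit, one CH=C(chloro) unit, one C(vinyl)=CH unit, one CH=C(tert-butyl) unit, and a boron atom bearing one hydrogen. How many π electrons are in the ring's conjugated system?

The p orbitals form a continuous loop: every atom in a ring double bond is sp² and brings one electron to the p orbital; the boron has an empty p orbital. The ring is fully conjugated.
Adding the contributions, 4 × 2 = 8 from the double-bond units + 0 from the BH atom = 8.

8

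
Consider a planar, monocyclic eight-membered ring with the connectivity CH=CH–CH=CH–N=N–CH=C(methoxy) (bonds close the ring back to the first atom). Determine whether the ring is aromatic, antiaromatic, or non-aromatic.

Antiaromatic

All ring atoms are sp² and supply a p orbital to the ring (every atom in a ring double bond is sp² and brings one electron to the p orbital; each sp² =N– keeps its lone pair in-plane and puts one electron into the π system); the conjugation is uninterrupted.
Adding the contributions, 4 × 2 = 8 from the 4 double-bond units.
With 8 = 4·2 π electrons, Hückel's rule classifies the planar ring as antiaromatic.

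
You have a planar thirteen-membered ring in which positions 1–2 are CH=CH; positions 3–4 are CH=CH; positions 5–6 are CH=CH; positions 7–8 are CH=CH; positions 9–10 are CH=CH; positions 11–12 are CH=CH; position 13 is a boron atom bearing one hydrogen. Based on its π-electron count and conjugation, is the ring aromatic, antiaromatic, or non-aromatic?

Antiaromatic

Check conjugation: each doubly-bonded ring atom is sp² with one p-orbital electron; the boron has an empty p orbital — every position has a p orbital, so the cyclic π system is continuous.
Adding the contributions, 6 × 2 = 12 from the double-bond units + 0 from the BH atom = 12.
With 12 = 4·3 π electrons, Hückel's rule classifies the planar ring as antiaromatic.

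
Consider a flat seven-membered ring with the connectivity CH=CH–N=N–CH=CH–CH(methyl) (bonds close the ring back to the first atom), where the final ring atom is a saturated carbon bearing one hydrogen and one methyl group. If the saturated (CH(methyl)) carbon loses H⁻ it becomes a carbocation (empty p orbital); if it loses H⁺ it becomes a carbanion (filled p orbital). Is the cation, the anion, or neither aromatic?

The cation

Both ions have a continuous loop of p orbitals — each ring atom is sp².
Cation: 3 × 2 + 0 = 6 π electrons → 4(1)+2, aromatic.
Anion: 3 × 2 + 2 = 8 π electrons → 4(2), antiaromatic.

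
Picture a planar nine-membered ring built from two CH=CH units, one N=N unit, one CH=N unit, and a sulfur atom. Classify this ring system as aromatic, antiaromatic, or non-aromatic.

Every ring atom contributes a p orbital perpendicular to the ring (the double-bond atoms are sp², each contributing one p electron; each =N– nitrogen is pyridine-type (lone pair in the sp² plane, one electron in the p orbital); the sulfur donates one lone pair from its p orbital), so the π system is cyclic and fully conjugated.
π-electron count: 4 × 2 = 8 from the double-bond units + 2 from the S atom = 10.
With 10 π electrons (n = 2), the Hückel 4n+2 condition holds.

Aromatic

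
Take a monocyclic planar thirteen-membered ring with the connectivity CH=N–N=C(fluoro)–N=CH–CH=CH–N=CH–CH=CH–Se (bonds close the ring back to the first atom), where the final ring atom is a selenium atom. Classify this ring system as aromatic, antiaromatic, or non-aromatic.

Aromatic

All ring atoms are sp² and supply a p orbital to the ring (the double-bond atoms are sp², each contributing one p electron; each =N– nitrogen is pyridine-type (lone pair in the sp² plane, one electron in the p orbital); the selenium donates one lone pair from its p orbital); the conjugation is uninterrupted.
π-electron count: 6 × 2 = 12 from the double-bond units + 2 from the Se atom = 14.
With 14 π electrons (n = 3), the Hückel 4n+2 condition holds.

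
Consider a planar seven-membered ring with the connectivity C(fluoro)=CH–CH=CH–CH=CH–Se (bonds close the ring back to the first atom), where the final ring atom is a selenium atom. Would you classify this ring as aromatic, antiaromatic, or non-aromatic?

Every ring atom contributes a p orbital perpendicular to the ring (the double-bond atoms are sp², each contributing one p electron; the selenium donates one lone pair from its p orbital), so the π system is cyclic and fully conjugated.
π-electron count: 3 × 2 = 6 from the double-bond units + 2 from the Se atom = 8.
With 8 = 4·2 π electrons, Hückel's rule classifies the planar ring as antiaromatic.

Antiaromatic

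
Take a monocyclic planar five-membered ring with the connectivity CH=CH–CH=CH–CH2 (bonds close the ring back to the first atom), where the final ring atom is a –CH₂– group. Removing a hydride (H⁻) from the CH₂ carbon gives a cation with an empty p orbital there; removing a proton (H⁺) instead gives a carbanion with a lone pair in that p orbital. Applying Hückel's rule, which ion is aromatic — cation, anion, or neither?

The anion

In either ion the ring is fully conjugated: every atom, including the new sp² carbon, supplies a p orbital.
Cation: 2 × 2 + 0 = 4 π electrons → 4(1), antiaromatic.
Anion: 2 × 2 + 2 = 6 π electrons → 4(1)+2, aromatic.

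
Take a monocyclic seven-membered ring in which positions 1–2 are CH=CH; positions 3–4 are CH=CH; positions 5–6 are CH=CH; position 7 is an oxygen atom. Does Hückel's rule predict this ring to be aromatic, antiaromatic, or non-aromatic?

Antiaromatic

Check conjugation: each doubly-bonded ring atom is sp² with one p-orbital electron; the oxygen donates one lone pair from its p orbital — every position has a p orbital, so the cyclic π system is continuous.
Counting π electrons: 3 × 2 = 6 from the double-bond units + 2 from the O atom = 8.
A 4n π count (8, n = 2) in a planar conjugated ring means antiaromatic.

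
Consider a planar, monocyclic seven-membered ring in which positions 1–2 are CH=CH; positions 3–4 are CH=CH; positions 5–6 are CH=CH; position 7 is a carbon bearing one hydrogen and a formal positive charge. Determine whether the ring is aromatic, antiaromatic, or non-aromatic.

Aromatic

All ring atoms are sp² and supply a p orbital to the ring (each doubly-bonded ring atom is sp² with one p-orbital electron; the carbocation has an empty p orbital); the conjugation is uninterrupted.
Counting π electrons: 3 × 2 = 6 from the double-bond units + 0 from the CH(+) atom = 6.
That gives a 4n+2 count (6, n = 1).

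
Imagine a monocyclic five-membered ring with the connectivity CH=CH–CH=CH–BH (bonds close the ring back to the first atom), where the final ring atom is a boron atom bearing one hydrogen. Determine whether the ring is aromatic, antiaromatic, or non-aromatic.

Antiaromatic

The p orbitals form a continuous loop: every atom in a ring double bond is sp² and brings one electron to the p orbital; the boron has an empty p orbital. The ring is fully conjugated.
π-electron count: 2 × 2 = 4 from the double-bond units + 0 from the BH atom = 4.
4 is a 4n count (n = 1), so the planar conjugated ring is antiaromatic.
(This ring is borole.)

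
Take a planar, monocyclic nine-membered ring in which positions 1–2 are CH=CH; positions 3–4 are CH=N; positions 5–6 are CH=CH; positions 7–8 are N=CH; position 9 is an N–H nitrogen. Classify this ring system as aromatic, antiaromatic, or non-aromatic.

Aromatic

Check conjugation: each doubly-bonded ring atom is sp² with one p-orbital electron; each sp² =N– keeps its lone pair in-plane and puts one electron into the π system; the pyrrole-type nitrogen donates its lone pair from the p orbital — every position has a p orbital, so the cyclic π system is continuous.
Counting π electrons: 4 × 2 = 8 from the double-bond units + 2 from the NH atom = 10.
With 10 π electrons (n = 2), the Hückel 4n+2 condition holds.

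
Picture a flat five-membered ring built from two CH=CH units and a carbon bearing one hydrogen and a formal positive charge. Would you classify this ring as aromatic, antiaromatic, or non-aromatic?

Check conjugation: the double-bond atoms are sp², each contributing one p electron; the carbocation has an empty p orbital — every position has a p orbital, so the cyclic π system is continuous.
π-electron count: 2 × 2 = 4 from the double-bond units + 0 from the CH(+) atom = 4.
4 is a 4n count (n = 1), so the planar conjugated ring is antiaromatic.
This is the cyclopentadienyl cation.

Antiaromatic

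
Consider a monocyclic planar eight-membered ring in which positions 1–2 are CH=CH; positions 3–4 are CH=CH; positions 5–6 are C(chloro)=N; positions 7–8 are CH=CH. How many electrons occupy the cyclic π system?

All ring atoms are sp² and supply a p orbital to the ring (every atom in a ring double bond is sp² and brings one electron to the p orbital; each =N– nitrogen is pyridine-type (lone pair in the sp² plane, one electron in the p orbital)); the conjugation is uninterrupted.
Adding the contributions, 4 × 2 = 8 from the 4 double-bond units.

8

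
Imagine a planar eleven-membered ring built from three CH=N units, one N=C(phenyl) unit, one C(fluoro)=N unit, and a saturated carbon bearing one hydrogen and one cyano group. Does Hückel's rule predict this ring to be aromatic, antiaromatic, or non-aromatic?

Because that saturated carbon is sp³ and has no p orbital in the ring π system at the CH(cyano) position, the π system cannot extend all the way around the ring.
A ring that is not fully conjugated cannot be aromatic or antiaromatic regardless of its π-electron count.

Non-aromatic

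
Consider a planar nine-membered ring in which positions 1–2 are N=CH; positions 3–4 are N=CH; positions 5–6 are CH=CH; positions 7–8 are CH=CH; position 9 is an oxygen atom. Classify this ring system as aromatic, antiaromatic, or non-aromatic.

Check conjugation: the double-bond atoms are sp², each contributing one p electron; each sp² =N– keeps its lone pair in-plane and puts one electron into the π system; the oxygen donates one lone pair from its p orbital — every position has a p orbital, so the cyclic π system is continuous.
Counting π electrons: 4 × 2 = 8 from the double-bond units + 2 from the O atom = 10.
Since 10 = 4·2 + 2, the ring meets the 4n+2 criterion.

Aromatic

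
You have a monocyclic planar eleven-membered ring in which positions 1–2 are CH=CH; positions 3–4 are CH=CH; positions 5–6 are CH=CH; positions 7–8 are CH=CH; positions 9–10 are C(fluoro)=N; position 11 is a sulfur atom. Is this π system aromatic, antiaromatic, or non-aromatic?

Every ring atom contributes a p orbital perpendicular to the ring (each doubly-bonded ring atom is sp² with one p-orbital electron; the doubly-bonded nitrogens are pyridine-type — their lone pairs lie in the ring plane, leaving one electron in the p orbital; the sulfur donates one lone pair from its p orbital), so the π system is cyclic and fully conjugated.
Adding the contributions, 5 × 2 = 10 from the double-bond units + 2 from the S atom = 12.
12 = 4(3); a planar, fully conjugated 4n system is antiaromatic.

Antiaromatic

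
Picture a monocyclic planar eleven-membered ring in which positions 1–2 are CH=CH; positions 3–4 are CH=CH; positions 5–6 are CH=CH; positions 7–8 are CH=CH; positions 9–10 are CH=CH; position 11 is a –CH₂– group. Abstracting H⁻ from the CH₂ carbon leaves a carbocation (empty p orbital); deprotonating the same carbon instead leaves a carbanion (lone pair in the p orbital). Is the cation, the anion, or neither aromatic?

In both ions every ring atom is sp² and contributes a p orbital, so both rings are fully conjugated.
Cation: 5 × 2 + 0 = 10 π electrons → 4(2)+2, aromatic.
Anion: 5 × 2 + 2 = 12 π electrons → 4(3), antiaromatic.

The cation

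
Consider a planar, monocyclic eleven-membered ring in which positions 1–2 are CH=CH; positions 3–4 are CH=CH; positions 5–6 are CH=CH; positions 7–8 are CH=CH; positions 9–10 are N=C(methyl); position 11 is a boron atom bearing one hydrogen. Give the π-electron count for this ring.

10

All ring atoms are sp² and supply a p orbital to the ring (every atom in a ring double bond is sp² and brings one electron to the p orbital; the doubly-bonded nitrogens are pyridine-type — their lone pairs lie in the ring plane, leaving one electron in the p orbital; the boron has an empty p orbital); the conjugation is uninterrupted.
Adding the contributions, 5 × 2 = 10 from the double-bond units + 0 from the BH atom = 10.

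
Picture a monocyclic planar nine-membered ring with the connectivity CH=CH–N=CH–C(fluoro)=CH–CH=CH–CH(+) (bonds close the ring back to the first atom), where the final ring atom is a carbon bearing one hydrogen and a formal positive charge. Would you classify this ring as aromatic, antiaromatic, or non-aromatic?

Antiaromatic

Check conjugation: every atom in a ring double bond is sp² and brings one electron to the p orbital; each sp² =N– keeps its lone pair in-plane and puts one electron into the π system; the carbocation has an empty p orbital — every position has a p orbital, so the cyclic π system is continuous.
Tallying contributions gives 4 × 2 = 8 from the double-bond units + 0 from the CH(+) atom = 8.
A 4n π count (8, n = 2) in a planar conjugated ring means antiaromatic.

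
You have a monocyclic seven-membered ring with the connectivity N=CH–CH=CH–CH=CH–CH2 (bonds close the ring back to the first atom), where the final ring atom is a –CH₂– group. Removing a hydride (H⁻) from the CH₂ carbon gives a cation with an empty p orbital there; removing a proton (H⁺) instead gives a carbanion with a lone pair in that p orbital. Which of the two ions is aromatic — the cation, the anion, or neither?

Both ions have a continuous loop of p orbitals — each ring atom is sp².
Cation: 3 × 2 + 0 = 6 π electrons → 4(1)+2, aromatic.
Anion: 3 × 2 + 2 = 8 π electrons → 4(2), antiaromatic.

The cation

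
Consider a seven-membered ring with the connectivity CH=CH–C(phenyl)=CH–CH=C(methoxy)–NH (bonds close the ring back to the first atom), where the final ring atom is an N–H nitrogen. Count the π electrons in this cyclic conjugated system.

Every ring atom contributes a p orbital perpendicular to the ring (each doubly-bonded ring atom is sp² with one p-orbital electron; the pyrrole-type nitrogen donates its lone pair from the p orbital), so the π system is cyclic and fully conjugated.
Tallying contributions gives 3 × 2 = 6 from the double-bond units + 2 from the NH atom = 8.

8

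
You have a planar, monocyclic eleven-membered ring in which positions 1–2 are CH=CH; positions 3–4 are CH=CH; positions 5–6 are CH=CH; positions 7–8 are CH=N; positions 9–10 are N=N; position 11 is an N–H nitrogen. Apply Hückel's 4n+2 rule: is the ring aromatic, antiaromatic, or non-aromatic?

Every ring atom contributes a p orbital perpendicular to the ring (each doubly-bonded ring atom is sp² with one p-orbital electron; each =N– nitrogen is pyridine-type (lone pair in the sp² plane, one electron in the p orbital); the pyrrole-type nitrogen donates its lone pair from the p orbital), so the π system is cyclic and fully conjugated.
Adding the contributions, 5 × 2 = 10 from the double-bond units + 2 from the NH atom = 12.
12 is a 4n count (n = 3), so the planar conjugated ring is antiaromatic.

Antiaromatic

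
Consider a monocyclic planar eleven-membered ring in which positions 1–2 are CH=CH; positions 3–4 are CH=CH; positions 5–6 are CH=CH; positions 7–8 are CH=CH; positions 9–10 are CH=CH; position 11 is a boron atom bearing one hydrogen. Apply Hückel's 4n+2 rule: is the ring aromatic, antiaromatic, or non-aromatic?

Aromatic

The p orbitals form a continuous loop: the double-bond atoms are sp², each contributing one p electron; the boron has an empty p orbital. The ring is fully conjugated.
Counting π electrons: 5 × 2 = 10 from the double-bond units + 0 from the BH atom = 10.
That gives a 4n+2 count (10, n = 2).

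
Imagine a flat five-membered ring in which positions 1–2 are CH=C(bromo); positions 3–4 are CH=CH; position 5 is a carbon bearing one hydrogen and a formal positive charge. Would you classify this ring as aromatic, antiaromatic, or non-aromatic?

The p orbitals form a continuous loop: the double-bond atoms are sp², each contributing one p electron; the carbocation has an empty p orbital. The ring is fully conjugated.
π-electron count: 2 × 2 = 4 from the double-bond units + 0 from the CH(+) atom = 4.
With 4 = 4·1 π electrons, Hückel's rule classifies the planar ring as antiaromatic.

Antiaromatic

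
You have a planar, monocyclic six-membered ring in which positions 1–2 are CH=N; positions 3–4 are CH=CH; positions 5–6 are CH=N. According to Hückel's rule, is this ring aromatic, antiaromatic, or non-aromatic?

Aromatic

Check conjugation: the double-bond atoms are sp², each contributing one p electron; the doubly-bonded nitrogens are pyridine-type — their lone pairs lie in the ring plane, leaving one electron in the p orbital — every position has a p orbital, so the cyclic π system is continuous.
Tallying contributions gives 3 × 2 = 6 from the 3 double-bond units.
6 = 4(1) + 2, which satisfies Hückel's 4n+2 rule.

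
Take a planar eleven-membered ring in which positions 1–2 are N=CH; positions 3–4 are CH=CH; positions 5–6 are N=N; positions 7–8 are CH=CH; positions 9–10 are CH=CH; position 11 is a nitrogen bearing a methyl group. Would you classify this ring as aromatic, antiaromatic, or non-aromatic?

The p orbitals form a continuous loop: every atom in a ring double bond is sp² and brings one electron to the p orbital; each =N– nitrogen is pyridine-type (lone pair in the sp² plane, one electron in the p orbital); the pyrrole-type nitrogen donates its lone pair from the p orbital. The ring is fully conjugated.
Counting π electrons: 5 × 2 = 10 from the double-bond units + 2 from the N(methyl) atom = 12.
12 is a 4n count (n = 3), so the planar conjugated ring is antiaromatic.

Antiaromatic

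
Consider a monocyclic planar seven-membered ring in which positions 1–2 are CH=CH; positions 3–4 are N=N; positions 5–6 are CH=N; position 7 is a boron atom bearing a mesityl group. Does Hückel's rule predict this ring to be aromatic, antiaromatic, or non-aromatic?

All ring atoms are sp² and supply a p orbital to the ring (each doubly-bonded ring atom is sp² with one p-orbital electron; each =N– nitrogen is pyridine-type (lone pair in the sp² plane, one electron in the p orbital); the boron has an empty p orbital); the conjugation is uninterrupted.
π-electron count: 3 × 2 = 6 from the double-bond units + 0 from the B(mesityl) atom = 6.
With 6 π electrons (n = 1), the Hückel 4n+2 condition holds.

Aromatic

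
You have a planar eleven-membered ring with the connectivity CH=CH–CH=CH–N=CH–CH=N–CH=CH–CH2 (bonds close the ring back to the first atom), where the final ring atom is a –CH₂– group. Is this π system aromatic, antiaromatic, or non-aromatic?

Non-aromatic

The CH2 carbon is saturated: the tetrahedral CH₂ carbon is sp³ and has no p orbital in the ring π system. Conjugation is not continuous around the ring.
A ring that is not fully conjugated cannot be aromatic or antiaromatic regardless of its π-electron count.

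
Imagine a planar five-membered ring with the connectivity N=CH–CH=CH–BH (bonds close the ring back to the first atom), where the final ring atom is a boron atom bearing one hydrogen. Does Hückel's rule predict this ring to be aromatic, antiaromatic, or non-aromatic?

Antiaromatic

Check conjugation: the double-bond atoms are sp², each contributing one p electron; the doubly-bonded nitrogens are pyridine-type — their lone pairs lie in the ring plane, leaving one electron in the p orbital; the boron has an empty p orbital — every position has a p orbital, so the cyclic π system is continuous.
Counting π electrons: 2 × 2 = 4 from the double-bond units + 0 from the BH atom = 4.
4 = 4(1); a planar, fully conjugated 4n system is antiaromatic.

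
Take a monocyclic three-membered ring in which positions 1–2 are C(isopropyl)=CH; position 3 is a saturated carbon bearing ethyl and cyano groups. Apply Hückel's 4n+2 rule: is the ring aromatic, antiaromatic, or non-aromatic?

At the C(ethyl)(cyano) position, that saturated carbon is sp³ and has no p orbital in the ring π system; the ring's p-orbital overlap is broken there.
Without a continuous loop of overlapping p orbitals the Hückel electron count never comes into play.

Non-aromatic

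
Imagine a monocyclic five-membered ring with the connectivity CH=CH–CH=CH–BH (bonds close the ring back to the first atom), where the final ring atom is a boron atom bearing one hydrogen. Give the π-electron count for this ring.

Check conjugation: every atom in a ring double bond is sp² and brings one electron to the p orbital; the boron has an empty p orbital — every position has a p orbital, so the cyclic π system is continuous.
Tallying contributions gives 2 × 2 = 4 from the double-bond units + 0 from the BH atom = 4.
This is borole.

4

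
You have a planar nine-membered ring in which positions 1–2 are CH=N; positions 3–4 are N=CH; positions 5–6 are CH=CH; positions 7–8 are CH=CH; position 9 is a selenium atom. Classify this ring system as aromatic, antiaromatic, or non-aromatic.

Every ring atom contributes a p orbital perpendicular to the ring (each doubly-bonded ring atom is sp² with one p-orbital electron; each =N– nitrogen is pyridine-type (lone pair in the sp² plane, one electron in the p orbital); the selenium donates one lone pair from its p orbital), so the π system is cyclic and fully conjugated.
π-electron count: 4 × 2 = 8 from the double-bond units + 2 from the Se atom = 10.
10 = 4(2) + 2, which satisfies Hückel's 4n+2 rule.

Aromatic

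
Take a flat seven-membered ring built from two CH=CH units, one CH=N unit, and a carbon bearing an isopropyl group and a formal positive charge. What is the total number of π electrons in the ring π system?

The p orbitals form a continuous loop: the double-bond atoms are sp², each contributing one p electron; each =N– nitrogen is pyridine-type (lone pair in the sp² plane, one electron in the p orbital); the carbocation has an empty p orbital. The ring is fully conjugated.
π-electron count: 3 × 2 = 6 from the double-bond units + 0 from the C(isopropyl)(+) atom = 6.

6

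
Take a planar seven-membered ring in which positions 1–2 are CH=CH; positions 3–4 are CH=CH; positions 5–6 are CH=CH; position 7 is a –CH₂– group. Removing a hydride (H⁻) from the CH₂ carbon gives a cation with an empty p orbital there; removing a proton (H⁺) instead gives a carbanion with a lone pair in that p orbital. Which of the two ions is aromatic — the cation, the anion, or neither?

The cation

In either ion the ring is fully conjugated: every atom, including the new sp² carbon, supplies a p orbital.
Cation: 3 × 2 + 0 = 6 π electrons → 4(1)+2, aromatic.
Anion: 3 × 2 + 2 = 8 π electrons → 4(2), antiaromatic.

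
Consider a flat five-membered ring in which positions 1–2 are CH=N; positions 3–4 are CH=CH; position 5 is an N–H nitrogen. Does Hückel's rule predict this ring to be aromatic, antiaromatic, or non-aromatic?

Every ring atom contributes a p orbital perpendicular to the ring (the double-bond atoms are sp², each contributing one p electron; each sp² =N– keeps its lone pair in-plane and puts one electron into the π system; the pyrrole-type nitrogen donates its lone pair from the p orbital), so the π system is cyclic and fully conjugated.
Tallying contributions gives 2 × 2 = 4 from the double-bond units + 2 from the NH atom = 6.
Since 6 = 4·1 + 2, the ring meets the 4n+2 criterion.

Aromatic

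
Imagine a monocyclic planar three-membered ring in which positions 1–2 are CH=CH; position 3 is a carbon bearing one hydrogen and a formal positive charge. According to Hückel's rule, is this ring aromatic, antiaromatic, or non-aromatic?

Check conjugation: every atom in a ring double bond is sp² and brings one electron to the p orbital; the carbocation has an empty p orbital — every position has a p orbital, so the cyclic π system is continuous.
Counting π electrons: 1 × 2 = 2 from the double-bond unit + 0 from the CH(+) atom = 2.
Since 2 = 4·0 + 2, the ring meets the 4n+2 criterion.
(This ring is the cyclopropenyl cation.)

Aromatic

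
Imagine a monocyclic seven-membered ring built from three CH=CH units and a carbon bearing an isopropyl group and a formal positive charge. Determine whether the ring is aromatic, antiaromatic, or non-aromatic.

The p orbitals form a continuous loop: each doubly-bonded ring atom is sp² with one p-orbital electron; the carbocation has an empty p orbital. The ring is fully conjugated.
Adding the contributions, 3 × 2 = 6 from the double-bond units + 0 from the C(isopropyl)(+) atom = 6.
Since 6 = 4·1 + 2, the ring meets the 4n+2 criterion.

Aromatic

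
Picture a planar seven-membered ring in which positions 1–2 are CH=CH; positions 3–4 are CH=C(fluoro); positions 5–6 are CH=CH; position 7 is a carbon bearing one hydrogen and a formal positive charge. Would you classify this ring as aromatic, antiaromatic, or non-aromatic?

The p orbitals form a continuous loop: the double-bond atoms are sp², each contributing one p electron; the carbocation has an empty p orbital. The ring is fully conjugated.
Adding the contributions, 3 × 2 = 6 from the double-bond units + 0 from the CH(+) atom = 6.
6 = 4(1) + 2, which satisfies Hückel's 4n+2 rule.

Aromatic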